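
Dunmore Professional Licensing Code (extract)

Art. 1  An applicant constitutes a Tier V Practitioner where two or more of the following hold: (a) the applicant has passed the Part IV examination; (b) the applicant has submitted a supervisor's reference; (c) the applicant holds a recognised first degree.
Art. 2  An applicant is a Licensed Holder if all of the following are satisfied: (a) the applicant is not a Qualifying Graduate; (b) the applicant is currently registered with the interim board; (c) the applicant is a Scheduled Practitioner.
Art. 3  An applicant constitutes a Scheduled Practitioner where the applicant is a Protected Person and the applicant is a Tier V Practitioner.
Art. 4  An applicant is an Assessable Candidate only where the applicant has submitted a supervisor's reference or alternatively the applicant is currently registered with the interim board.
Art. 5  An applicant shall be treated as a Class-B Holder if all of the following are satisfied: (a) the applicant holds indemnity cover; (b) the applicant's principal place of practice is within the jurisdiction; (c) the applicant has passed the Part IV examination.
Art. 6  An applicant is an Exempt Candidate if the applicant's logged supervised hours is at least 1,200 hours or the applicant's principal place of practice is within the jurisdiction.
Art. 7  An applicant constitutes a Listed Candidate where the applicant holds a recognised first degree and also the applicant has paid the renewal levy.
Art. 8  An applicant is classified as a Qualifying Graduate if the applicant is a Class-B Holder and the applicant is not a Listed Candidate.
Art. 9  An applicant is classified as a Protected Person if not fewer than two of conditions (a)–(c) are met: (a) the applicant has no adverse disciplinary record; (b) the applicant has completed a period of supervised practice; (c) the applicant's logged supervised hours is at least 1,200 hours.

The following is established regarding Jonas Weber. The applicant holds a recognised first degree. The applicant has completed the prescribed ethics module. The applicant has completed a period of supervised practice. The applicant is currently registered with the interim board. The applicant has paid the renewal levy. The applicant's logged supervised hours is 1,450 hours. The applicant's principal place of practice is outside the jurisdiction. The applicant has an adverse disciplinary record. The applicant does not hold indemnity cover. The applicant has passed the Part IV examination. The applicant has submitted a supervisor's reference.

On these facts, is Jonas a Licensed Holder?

Yes

Under article 5: the applicant holds indemnity cover? no; and the applicant's principal place of practice is within the jurisdiction? no; and the applicant has passed the Part IV examination? yes. So the applicant is not a Class-B Holder.
Under article 7: the applicant holds a recognised first degree? yes; and the applicant has paid the renewal levy? yes. So the applicant is a Listed Candidate.
Under article 8: Class-B Holder (article 5)? no; and not a Listed Candidate (article 7)? no. So the applicant is not a Qualifying Graduate.
Under article 9: the applicant has no adverse disciplinary record? no; the applicant has completed a period of supervised practice? yes; applicant's logged supervised hours: 1,450 hours ≥ 1,200 hours? yes — 2 of 3 hold (need ≥2) → satisfied.
Under article 1: the applicant has passed the Part IV examination? yes; the applicant has submitted a supervisor's reference? yes; the applicant holds a recognised first degree? yes — 3 of 3 hold (need ≥2) → satisfied.
Under article 3: Protected Person (article 9)? yes; and Tier V Practitioner (article 1)? yes. So the applicant is a Scheduled Practitioner.
Under article 2: not a Qualifying Graduate (article 8)? yes; and the applicant is currently registered with the interim board? yes; and Scheduled Practitioner (article 3)? yes. So the applicant is a Licensed Holder.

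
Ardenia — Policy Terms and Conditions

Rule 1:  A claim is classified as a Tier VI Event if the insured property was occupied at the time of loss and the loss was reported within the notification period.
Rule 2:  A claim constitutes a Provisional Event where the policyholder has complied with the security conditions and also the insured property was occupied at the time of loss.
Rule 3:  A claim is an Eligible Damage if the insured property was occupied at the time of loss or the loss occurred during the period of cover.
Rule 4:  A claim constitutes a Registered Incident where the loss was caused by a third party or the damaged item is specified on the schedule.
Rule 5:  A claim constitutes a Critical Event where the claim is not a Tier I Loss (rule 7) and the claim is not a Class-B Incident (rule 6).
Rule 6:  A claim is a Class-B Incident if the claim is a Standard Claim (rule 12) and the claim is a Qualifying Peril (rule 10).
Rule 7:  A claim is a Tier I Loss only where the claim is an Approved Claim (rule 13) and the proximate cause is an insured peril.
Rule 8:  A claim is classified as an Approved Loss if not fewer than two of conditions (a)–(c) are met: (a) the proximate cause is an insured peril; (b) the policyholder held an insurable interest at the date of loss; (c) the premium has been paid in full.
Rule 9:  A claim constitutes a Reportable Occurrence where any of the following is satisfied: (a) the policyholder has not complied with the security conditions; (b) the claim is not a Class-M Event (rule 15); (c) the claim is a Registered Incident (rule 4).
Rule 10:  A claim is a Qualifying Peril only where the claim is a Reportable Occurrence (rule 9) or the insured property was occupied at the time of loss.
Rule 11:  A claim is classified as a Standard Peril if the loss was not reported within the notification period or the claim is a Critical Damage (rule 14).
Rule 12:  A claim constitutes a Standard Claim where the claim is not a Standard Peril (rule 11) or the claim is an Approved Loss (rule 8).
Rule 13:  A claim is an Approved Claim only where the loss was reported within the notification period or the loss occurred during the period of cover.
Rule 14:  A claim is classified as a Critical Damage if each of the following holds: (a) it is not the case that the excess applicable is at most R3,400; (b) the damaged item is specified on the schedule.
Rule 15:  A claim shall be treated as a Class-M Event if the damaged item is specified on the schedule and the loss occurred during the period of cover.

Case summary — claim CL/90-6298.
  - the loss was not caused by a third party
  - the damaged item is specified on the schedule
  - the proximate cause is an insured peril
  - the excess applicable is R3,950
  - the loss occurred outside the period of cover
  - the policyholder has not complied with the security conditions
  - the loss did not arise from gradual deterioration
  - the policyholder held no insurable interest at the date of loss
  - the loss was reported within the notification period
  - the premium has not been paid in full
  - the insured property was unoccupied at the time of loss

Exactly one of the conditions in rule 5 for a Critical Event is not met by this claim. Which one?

Under rule 13: the loss was reported within the notification period? yes; or the loss occurred during the period of cover? no. So the claim is an Approved Claim.
Under rule 7: Approved Claim (rule 13)? yes; and the proximate cause is an insured peril? yes. So the claim is a Tier I Loss.
Under rule 14: excess applicable: R3,950 ≤ R3,400? no, so negated condition yes; and the damaged item is specified on the schedule? yes. So the claim is a Critical Damage.
Under rule 11: the loss was not reported within the notification period? no; or Critical Damage (rule 14)? yes. So the claim is a Standard Peril.
Under rule 8: the proximate cause is an insured peril? yes; the policyholder held an insurable interest at the date of loss? no; the premium has been paid in full? no — 1 of 3 hold (need ≥2) → not satisfied.
Under rule 12: not a Standard Peril (rule 11)? no; or Approved Loss (rule 8)? no. So the claim is not a Standard Claim.
Under rule 15: the damaged item is specified on the schedule? yes; and the loss occurred during the period of cover? no. So the claim is not a Class-M Event.
Under rule 4: the loss was caused by a third party? no; or the damaged item is specified on the schedule? yes. So the claim is a Registered Incident.
Under rule 9: the policyholder has not complied with the security conditions? yes; or not a Class-M Event (rule 15)? yes; or Registered Incident (rule 4)? yes. So the claim is a Reportable Occurrence.
Under rule 10: Reportable Occurrence (rule 9)? yes; or the insured property was occupied at the time of loss? no. So the claim is a Qualifying Peril.
Under rule 6: Standard Claim (rule 12)? no; and Qualifying Peril (rule 10)? yes. So the claim is not a Class-B Incident.
Under rule 5: not a Tier I Loss (rule 7)? no; and not a Class-B Incident (rule 6)? yes. So the claim is not a Critical Event.

Tier I Loss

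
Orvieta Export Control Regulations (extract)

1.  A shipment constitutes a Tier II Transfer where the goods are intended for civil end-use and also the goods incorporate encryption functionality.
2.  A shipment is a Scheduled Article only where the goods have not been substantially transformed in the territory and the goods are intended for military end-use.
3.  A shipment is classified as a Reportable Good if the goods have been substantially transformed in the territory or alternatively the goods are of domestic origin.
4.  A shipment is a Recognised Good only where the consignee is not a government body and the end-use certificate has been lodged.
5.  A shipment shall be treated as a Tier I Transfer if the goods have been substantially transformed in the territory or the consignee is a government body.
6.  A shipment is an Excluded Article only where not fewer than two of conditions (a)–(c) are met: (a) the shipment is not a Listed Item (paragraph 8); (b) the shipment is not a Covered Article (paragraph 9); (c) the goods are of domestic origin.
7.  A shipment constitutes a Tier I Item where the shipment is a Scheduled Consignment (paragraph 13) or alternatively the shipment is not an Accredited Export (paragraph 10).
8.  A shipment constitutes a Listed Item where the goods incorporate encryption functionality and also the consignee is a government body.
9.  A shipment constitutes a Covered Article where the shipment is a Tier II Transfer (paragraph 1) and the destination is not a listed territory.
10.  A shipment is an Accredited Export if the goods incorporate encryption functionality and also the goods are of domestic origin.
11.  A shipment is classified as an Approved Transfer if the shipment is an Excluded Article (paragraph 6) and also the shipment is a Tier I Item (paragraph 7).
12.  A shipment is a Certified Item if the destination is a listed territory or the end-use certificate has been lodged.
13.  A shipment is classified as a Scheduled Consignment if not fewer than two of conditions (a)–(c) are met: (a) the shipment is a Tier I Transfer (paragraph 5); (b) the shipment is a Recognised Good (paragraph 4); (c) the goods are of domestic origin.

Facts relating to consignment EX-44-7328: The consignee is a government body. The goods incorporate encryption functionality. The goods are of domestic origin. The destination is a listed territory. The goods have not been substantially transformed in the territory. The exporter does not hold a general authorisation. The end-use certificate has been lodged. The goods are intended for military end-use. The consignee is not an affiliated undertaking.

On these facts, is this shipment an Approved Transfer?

paragraph 8 — Listed Item: [the goods incorporate encryption functionality? yes] AND [the consignee is a government body? yes] → satisfied.
paragraph 1 — Tier II Transfer: [the goods are intended for civil end-use? no] AND [the goods incorporate encryption functionality? yes] → not satisfied.
paragraph 9 — Covered Article: [Tier II Transfer (paragraph 1)? no] AND [the destination is not a listed territory? no] → not satisfied.
paragraph 6 — Excluded Article: not a Listed Item (paragraph 8)? no; not a Covered Article (paragraph 9)? yes; the goods are of domestic origin? yes — 2 of 3 hold (need ≥2) → satisfied.
paragraph 5 — Tier I Transfer: [the goods have been substantially transformed in the territory? no] OR [the consignee is a government body? yes] → satisfied.
paragraph 4 — Recognised Good: [the consignee is not a government body? no] AND [the end-use certificate has been lodged? yes] → not satisfied.
paragraph 13 — Scheduled Consignment: Tier I Transfer (paragraph 5)? yes; Recognised Good (paragraph 4)? no; the goods are of domestic origin? yes — 2 of 3 hold (need ≥2) → satisfied.
paragraph 10 — Accredited Export: [the goods incorporate encryption functionality? yes] AND [the goods are of domestic origin? yes] → satisfied.
paragraph 7 — Tier I Item: [Scheduled Consignment (paragraph 13)? yes] OR [not an Accredited Export (paragraph 10)? no] → satisfied.
paragraph 11 — Approved Transfer: [Excluded Article (paragraph 6)? yes] AND [Tier I Item (paragraph 7)? yes] → satisfied.

Yes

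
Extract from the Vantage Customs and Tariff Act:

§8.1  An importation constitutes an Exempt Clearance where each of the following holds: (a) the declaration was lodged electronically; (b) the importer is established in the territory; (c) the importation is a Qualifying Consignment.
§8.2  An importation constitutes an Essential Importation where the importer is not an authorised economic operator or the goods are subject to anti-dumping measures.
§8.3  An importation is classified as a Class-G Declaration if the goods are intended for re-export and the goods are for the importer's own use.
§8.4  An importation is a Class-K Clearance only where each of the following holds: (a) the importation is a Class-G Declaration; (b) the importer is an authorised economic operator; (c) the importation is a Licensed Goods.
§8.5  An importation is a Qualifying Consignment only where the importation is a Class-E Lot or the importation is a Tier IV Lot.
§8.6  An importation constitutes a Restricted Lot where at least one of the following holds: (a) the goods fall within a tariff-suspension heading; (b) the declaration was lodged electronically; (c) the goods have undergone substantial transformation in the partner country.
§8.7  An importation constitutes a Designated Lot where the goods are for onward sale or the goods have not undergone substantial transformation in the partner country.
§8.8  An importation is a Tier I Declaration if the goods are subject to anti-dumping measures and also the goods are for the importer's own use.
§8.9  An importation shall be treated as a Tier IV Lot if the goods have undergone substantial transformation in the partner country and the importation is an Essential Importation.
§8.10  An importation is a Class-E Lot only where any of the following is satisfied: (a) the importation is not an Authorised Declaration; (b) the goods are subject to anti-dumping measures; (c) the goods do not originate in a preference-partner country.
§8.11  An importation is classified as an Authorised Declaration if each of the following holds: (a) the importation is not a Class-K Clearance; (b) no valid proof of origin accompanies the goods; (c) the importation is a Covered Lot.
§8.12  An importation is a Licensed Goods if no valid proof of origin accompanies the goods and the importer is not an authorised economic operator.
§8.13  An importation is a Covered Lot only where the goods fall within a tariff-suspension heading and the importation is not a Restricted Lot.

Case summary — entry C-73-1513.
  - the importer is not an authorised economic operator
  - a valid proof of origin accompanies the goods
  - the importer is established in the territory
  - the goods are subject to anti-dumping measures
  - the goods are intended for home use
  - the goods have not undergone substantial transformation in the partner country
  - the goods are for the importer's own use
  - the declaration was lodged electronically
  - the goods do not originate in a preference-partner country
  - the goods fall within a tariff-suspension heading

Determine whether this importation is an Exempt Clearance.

Yes

Under §8.3: the goods are intended for re-export? no; and the goods are for the importer's own use? yes. So the importation is not a Class-G Declaration.
Under §8.12: no valid proof of origin accompanies the goods? no; and the importer is not an authorised economic operator? yes. So the importation is not a Licensed Goods.
Under §8.4: Class-G Declaration (§8.3)? no; and the importer is an authorised economic operator? no; and Licensed Goods (§8.12)? no. So the importation is not a Class-K Clearance.
Under §8.6: the goods fall within a tariff-suspension heading? yes; or the declaration was lodged electronically? yes; or the goods have undergone substantial transformation in the partner country? no. So the importation is a Restricted Lot.
Under §8.13: the goods fall within a tariff-suspension heading? yes; and not a Restricted Lot (§8.6)? no. So the importation is not a Covered Lot.
Under §8.11: not a Class-K Clearance (§8.4)? yes; and no valid proof of origin accompanies the goods? no; and Covered Lot (§8.13)? no. So the importation is not an Authorised Declaration.
Under §8.10: not an Authorised Declaration (§8.11)? yes; or the goods are subject to anti-dumping measures? yes; or the goods do not originate in a preference-partner country? yes. So the importation is a Class-E Lot.
Under §8.2: the importer is not an authorised economic operator? yes; or the goods are subject to anti-dumping measures? yes. So the importation is an Essential Importation.
Under §8.9: the goods have undergone substantial transformation in the partner country? no; and Essential Importation (§8.2)? yes. So the importation is not a Tier IV Lot.
Under §8.5: Class-E Lot (§8.10)? yes; or Tier IV Lot (§8.9)? no. So the importation is a Qualifying Consignment.
Under §8.1: the declaration was lodged electronically? yes; and the importer is established in the territory? yes; and Qualifying Consignment (§8.5)? yes. So the importation is an Exempt Clearance.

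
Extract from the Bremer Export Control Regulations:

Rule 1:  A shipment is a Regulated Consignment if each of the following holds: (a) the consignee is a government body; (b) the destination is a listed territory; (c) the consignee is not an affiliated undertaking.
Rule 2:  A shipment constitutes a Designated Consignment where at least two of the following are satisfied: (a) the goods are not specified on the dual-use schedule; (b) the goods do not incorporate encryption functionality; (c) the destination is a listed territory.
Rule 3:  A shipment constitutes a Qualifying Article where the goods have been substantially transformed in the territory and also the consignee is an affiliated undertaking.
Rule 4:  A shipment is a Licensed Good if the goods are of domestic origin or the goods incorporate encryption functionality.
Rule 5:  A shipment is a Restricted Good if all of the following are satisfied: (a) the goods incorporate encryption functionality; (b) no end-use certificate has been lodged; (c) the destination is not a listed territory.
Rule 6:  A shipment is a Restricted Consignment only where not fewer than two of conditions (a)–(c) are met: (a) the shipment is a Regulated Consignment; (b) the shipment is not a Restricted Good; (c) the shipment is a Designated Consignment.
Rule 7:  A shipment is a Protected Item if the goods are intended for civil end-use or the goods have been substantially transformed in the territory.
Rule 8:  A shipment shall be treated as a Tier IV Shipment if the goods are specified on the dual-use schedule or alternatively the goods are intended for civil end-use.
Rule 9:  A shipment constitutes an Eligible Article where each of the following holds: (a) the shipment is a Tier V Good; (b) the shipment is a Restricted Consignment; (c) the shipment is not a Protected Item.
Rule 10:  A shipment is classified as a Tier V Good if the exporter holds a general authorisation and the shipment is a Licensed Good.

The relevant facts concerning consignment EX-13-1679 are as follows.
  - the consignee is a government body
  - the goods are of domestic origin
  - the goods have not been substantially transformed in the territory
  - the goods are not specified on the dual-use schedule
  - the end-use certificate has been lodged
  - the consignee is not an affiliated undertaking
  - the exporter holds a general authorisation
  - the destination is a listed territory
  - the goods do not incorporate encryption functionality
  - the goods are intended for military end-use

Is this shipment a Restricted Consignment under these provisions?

Yes

rule 1 — Regulated Consignment: [the consignee is a government body? yes] AND [the destination is a listed territory? yes] AND [the consignee is not an affiliated undertaking? yes] → satisfied.
rule 5 — Restricted Good: [the goods incorporate encryption functionality? no] AND [no end-use certificate has been lodged? no] AND [the destination is not a listed territory? no] → not satisfied.
rule 2 — Designated Consignment: the goods are not specified on the dual-use schedule? yes; the goods do not incorporate encryption functionality? yes; the destination is a listed territory? yes — 3 of 3 hold (need ≥2) → satisfied.
rule 6 — Restricted Consignment: Regulated Consignment (rule 1)? yes; not a Restricted Good (rule 5)? yes; Designated Consignment (rule 2)? yes — 3 of 3 hold (need ≥2) → satisfied.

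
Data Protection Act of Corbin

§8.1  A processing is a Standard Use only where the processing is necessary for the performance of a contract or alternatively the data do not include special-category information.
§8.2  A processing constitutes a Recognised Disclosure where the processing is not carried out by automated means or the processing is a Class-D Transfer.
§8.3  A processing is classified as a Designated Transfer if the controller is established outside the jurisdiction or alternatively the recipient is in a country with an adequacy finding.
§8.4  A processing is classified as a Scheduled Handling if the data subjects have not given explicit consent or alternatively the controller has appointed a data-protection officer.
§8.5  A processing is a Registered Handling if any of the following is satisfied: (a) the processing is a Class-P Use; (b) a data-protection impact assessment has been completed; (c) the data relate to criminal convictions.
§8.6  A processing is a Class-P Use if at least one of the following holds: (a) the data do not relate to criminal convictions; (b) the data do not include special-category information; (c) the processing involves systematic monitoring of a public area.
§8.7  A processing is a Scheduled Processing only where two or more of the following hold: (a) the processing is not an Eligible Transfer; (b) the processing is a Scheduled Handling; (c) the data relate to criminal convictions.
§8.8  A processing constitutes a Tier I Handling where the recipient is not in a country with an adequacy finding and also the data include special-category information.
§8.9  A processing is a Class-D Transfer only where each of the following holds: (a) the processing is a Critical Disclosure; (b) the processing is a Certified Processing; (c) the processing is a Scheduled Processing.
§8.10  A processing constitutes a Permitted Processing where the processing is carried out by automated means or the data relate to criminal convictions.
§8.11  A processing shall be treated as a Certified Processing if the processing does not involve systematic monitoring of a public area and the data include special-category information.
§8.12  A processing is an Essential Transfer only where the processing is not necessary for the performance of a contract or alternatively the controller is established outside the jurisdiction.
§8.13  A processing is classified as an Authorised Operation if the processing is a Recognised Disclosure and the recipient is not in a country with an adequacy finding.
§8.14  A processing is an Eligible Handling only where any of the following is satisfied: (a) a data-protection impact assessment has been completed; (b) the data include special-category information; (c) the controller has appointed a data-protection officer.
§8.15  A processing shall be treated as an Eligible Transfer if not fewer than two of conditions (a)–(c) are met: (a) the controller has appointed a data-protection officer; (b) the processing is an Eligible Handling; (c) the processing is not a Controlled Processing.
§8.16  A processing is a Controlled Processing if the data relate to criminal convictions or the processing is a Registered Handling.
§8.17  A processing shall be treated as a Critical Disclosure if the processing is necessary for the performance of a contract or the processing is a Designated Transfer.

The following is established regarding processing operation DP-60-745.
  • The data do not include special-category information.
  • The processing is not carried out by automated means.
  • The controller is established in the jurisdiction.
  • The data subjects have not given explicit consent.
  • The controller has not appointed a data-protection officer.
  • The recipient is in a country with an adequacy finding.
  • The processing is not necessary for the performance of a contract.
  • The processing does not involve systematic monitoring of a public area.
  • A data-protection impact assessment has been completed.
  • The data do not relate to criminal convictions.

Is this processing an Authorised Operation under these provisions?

§8.3 — Designated Transfer: [the controller is established outside the jurisdiction? no] OR [the recipient is in a country with an adequacy finding? yes] → satisfied.
§8.17 — Critical Disclosure: [the processing is necessary for the performance of a contract? no] OR [Designated Transfer (§8.3)? yes] → satisfied.
§8.11 — Certified Processing: [the processing does not involve systematic monitoring of a public area? yes] AND [the data include special-category information? no] → not satisfied.
§8.14 — Eligible Handling: [a data-protection impact assessment has been completed? yes] OR [the data include special-category information? no] OR [the controller has appointed a data-protection officer? no] → satisfied.
§8.6 — Class-P Use: [the data do not relate to criminal convictions? yes] OR [the data do not include special-category information? yes] OR [the processing involves systematic monitoring of a public area? no] → satisfied.
§8.5 — Registered Handling: [Class-P Use (§8.6)? yes] OR [a data-protection impact assessment has been completed? yes] OR [the data relate to criminal convictions? no] → satisfied.
§8.16 — Controlled Processing: [the data relate to criminal convictions? no] OR [Registered Handling (§8.5)? yes] → satisfied.
§8.15 — Eligible Transfer: the controller has appointed a data-protection officer? no; Eligible Handling (§8.14)? yes; not a Controlled Processing (§8.16)? no — 1 of 3 hold (need ≥2) → not satisfied.
§8.4 — Scheduled Handling: [the data subjects have not given explicit consent? yes] OR [the controller has appointed a data-protection officer? no] → satisfied.
§8.7 — Scheduled Processing: not an Eligible Transfer (§8.15)? yes; Scheduled Handling (§8.4)? yes; the data relate to criminal convictions? no — 2 of 3 hold (need ≥2) → satisfied.
§8.9 — Class-D Transfer: [Critical Disclosure (§8.17)? yes] AND [Certified Processing (§8.11)? no] AND [Scheduled Processing (§8.7)? yes] → not satisfied.
§8.2 — Recognised Disclosure: [the processing is not carried out by automated means? yes] OR [Class-D Transfer (§8.9)? no] → satisfied.
§8.13 — Authorised Operation: [Recognised Disclosure (§8.2)? yes] AND [the recipient is not in a country with an adequacy finding? no] → not satisfied.

No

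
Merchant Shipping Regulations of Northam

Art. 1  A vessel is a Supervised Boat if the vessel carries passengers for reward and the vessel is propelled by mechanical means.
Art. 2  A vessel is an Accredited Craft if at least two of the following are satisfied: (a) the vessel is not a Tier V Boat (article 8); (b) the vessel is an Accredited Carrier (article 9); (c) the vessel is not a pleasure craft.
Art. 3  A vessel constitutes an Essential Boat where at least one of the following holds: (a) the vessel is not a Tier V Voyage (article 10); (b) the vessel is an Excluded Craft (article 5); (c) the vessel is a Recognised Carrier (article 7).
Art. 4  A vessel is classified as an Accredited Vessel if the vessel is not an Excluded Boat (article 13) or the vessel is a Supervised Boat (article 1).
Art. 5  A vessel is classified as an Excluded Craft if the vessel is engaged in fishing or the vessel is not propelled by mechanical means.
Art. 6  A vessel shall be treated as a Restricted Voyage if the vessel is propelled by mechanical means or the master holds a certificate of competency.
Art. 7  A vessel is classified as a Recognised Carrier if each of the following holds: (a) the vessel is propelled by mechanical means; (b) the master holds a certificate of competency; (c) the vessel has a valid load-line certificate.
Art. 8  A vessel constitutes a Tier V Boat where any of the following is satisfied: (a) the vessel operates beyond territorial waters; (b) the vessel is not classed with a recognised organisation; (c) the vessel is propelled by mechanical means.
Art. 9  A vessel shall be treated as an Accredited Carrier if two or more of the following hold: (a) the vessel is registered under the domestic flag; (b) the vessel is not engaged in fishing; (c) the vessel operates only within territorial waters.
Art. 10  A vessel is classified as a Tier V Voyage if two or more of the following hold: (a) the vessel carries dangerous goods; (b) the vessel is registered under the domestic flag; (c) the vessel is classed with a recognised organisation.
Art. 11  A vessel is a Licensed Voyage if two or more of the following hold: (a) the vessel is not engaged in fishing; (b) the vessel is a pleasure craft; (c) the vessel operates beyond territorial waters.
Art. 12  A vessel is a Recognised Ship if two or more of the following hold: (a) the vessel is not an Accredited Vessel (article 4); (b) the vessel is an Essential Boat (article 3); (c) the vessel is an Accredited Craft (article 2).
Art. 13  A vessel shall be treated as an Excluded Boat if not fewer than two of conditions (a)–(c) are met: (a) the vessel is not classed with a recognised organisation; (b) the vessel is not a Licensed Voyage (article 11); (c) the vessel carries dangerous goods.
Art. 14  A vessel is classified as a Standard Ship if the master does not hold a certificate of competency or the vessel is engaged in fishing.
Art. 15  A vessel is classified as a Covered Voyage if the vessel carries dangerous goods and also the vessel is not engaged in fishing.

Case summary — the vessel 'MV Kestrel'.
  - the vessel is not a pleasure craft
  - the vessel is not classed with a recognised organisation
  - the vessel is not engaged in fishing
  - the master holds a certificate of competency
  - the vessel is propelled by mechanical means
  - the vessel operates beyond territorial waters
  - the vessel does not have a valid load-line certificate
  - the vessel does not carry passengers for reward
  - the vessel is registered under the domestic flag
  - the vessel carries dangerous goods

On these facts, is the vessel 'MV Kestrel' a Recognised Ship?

Under article 11: the vessel is not engaged in fishing? yes; the vessel is a pleasure craft? no; the vessel operates beyond territorial waters? yes — 2 of 3 hold (need ≥2) → satisfied.
Under article 13: the vessel is not classed with a recognised organisation? yes; not a Licensed Voyage (article 11)? no; the vessel carries dangerous goods? yes — 2 of 3 hold (need ≥2) → satisfied.
Under article 1: the vessel carries passengers for reward? no; and the vessel is propelled by mechanical means? yes. So the vessel is not a Supervised Boat.
Under article 4: not an Excluded Boat (article 13)? no; or Supervised Boat (article 1)? no. So the vessel is not an Accredited Vessel.
Under article 10: the vessel carries dangerous goods? yes; the vessel is registered under the domestic flag? yes; the vessel is classed with a recognised organisation? no — 2 of 3 hold (need ≥2) → satisfied.
Under article 5: the vessel is engaged in fishing? no; or the vessel is not propelled by mechanical means? no. So the vessel is not an Excluded Craft.
Under article 7: the vessel is propelled by mechanical means? yes; and the master holds a certificate of competency? yes; and the vessel has a valid load-line certificate? no. So the vessel is not a Recognised Carrier.
Under article 3: not a Tier V Voyage (article 10)? no; or Excluded Craft (article 5)? no; or Recognised Carrier (article 7)? no. So the vessel is not an Essential Boat.
Under article 8: the vessel operates beyond territorial waters? yes; or the vessel is not classed with a recognised organisation? yes; or the vessel is propelled by mechanical means? yes. So the vessel is a Tier V Boat.
Under article 9: the vessel is registered under the domestic flag? yes; the vessel is not engaged in fishing? yes; the vessel operates only within territorial waters? no — 2 of 3 hold (need ≥2) → satisfied.
Under article 2: not a Tier V Boat (article 8)? no; Accredited Carrier (article 9)? yes; the vessel is not a pleasure craft? yes — 2 of 3 hold (need ≥2) → satisfied.
Under article 12: not an Accredited Vessel (article 4)? yes; Essential Boat (article 3)? no; Accredited Craft (article 2)? yes — 2 of 3 hold (need ≥2) → satisfied.

Yes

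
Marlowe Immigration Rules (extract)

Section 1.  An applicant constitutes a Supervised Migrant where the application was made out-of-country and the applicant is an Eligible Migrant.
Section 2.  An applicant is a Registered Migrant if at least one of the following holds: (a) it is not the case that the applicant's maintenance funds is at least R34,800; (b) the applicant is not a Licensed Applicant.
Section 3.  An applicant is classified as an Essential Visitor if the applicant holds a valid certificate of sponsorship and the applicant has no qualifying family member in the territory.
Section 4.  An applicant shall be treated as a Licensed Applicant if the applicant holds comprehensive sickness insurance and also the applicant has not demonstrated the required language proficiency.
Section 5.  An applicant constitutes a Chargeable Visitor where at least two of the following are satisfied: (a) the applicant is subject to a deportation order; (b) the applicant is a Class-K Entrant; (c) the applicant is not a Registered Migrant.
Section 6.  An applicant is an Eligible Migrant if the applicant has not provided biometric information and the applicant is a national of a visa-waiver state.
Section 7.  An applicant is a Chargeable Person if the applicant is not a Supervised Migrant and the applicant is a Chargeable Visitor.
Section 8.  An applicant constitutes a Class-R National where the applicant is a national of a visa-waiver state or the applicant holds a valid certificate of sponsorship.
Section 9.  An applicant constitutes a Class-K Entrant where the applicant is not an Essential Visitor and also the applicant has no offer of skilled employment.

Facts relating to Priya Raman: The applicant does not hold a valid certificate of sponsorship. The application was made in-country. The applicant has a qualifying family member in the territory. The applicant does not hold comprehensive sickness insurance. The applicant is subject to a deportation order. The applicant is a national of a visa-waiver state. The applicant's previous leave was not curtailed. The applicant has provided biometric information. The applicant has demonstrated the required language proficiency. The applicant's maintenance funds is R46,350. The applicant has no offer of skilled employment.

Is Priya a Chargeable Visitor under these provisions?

Yes

section 3 — Essential Visitor: [the applicant holds a valid certificate of sponsorship? no] AND [the applicant has no qualifying family member in the territory? no] → not satisfied.
section 9 — Class-K Entrant: [not an Essential Visitor (section 3)? yes] AND [the applicant has no offer of skilled employment? yes] → satisfied.
section 4 — Licensed Applicant: [the applicant holds comprehensive sickness insurance? no] AND [the applicant has not demonstrated the required language proficiency? no] → not satisfied.
section 2 — Registered Migrant: [applicant's maintenance funds: R46,350 ≥ R34,800? yes, so negated condition no] OR [not a Licensed Applicant (section 4)? yes] → satisfied.
section 5 — Chargeable Visitor: the applicant is subject to a deportation order? yes; Class-K Entrant (section 9)? yes; not a Registered Migrant (section 2)? no — 2 of 3 hold (need ≥2) → satisfied.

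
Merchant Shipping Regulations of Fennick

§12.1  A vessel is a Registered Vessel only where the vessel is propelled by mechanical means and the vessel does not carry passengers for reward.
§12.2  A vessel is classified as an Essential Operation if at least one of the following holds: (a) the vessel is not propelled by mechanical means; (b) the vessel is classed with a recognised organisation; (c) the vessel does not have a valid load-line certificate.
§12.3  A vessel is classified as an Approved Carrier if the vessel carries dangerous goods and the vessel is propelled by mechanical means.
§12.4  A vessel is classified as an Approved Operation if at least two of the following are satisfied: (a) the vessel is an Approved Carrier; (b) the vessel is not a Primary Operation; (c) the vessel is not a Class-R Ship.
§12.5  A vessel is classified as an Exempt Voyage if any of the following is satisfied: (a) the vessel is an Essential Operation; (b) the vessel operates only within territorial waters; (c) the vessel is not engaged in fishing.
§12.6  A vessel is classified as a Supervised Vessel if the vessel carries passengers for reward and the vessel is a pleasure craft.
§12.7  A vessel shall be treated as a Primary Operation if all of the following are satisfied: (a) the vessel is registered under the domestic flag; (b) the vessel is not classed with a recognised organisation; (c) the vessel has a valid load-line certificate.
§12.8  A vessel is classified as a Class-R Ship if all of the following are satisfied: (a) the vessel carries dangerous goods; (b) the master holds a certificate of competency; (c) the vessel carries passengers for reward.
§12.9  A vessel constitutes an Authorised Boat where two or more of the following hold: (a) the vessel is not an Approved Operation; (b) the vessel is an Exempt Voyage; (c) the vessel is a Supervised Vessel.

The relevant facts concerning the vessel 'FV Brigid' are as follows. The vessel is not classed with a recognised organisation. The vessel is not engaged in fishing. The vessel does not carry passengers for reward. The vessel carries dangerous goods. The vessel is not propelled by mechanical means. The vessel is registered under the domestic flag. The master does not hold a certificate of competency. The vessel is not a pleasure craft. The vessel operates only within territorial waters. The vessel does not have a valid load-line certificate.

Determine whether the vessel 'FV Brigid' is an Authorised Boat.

§12.3 — Approved Carrier: [the vessel carries dangerous goods? yes] AND [the vessel is propelled by mechanical means? no] → not satisfied.
§12.7 — Primary Operation: [the vessel is registered under the domestic flag? yes] AND [the vessel is not classed with a recognised organisation? yes] AND [the vessel has a valid load-line certificate? no] → not satisfied.
§12.8 — Class-R Ship: [the vessel carries dangerous goods? yes] AND [the master holds a certificate of competency? no] AND [the vessel carries passengers for reward? no] → not satisfied.
§12.4 — Approved Operation: Approved Carrier (§12.3)? no; not a Primary Operation (§12.7)? yes; not a Class-R Ship (§12.8)? yes — 2 of 3 hold (need ≥2) → satisfied.
§12.2 — Essential Operation: [the vessel is not propelled by mechanical means? yes] OR [the vessel is classed with a recognised organisation? no] OR [the vessel does not have a valid load-line certificate? yes] → satisfied.
§12.5 — Exempt Voyage: [Essential Operation (§12.2)? yes] OR [the vessel operates only within territorial waters? yes] OR [the vessel is not engaged in fishing? yes] → satisfied.
§12.6 — Supervised Vessel: [the vessel carries passengers for reward? no] AND [the vessel is a pleasure craft? no] → not satisfied.
§12.9 — Authorised Boat: not an Approved Operation (§12.4)? no; Exempt Voyage (§12.5)? yes; Supervised Vessel (§12.6)? no — 1 of 3 hold (need ≥2) → not satisfied.

No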